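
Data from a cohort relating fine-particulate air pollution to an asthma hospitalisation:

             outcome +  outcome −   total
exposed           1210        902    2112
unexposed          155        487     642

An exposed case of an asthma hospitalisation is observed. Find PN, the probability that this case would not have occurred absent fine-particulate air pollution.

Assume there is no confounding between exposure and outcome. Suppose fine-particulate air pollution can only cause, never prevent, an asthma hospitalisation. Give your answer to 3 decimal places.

p₁ = P(outcome | exposed) = 1210/2112 = 0.57292
p₀ = P(outcome | unexposed) = 155/642 = 0.24143
Under exogeneity and monotonicity, PN = (p₁ − p₀) / p₁.
PN = (0.57292 − 0.24143) / 0.57292 = 0.33148 / 0.57292 ≈ 0.5786

PN ≈ 0.579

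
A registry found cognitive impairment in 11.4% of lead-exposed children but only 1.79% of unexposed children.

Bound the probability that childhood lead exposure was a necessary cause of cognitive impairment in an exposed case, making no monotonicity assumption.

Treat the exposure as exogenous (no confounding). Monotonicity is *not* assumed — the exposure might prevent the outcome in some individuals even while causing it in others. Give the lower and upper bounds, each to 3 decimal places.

p₁ = 0.114, p₀ = 0.0179.
Under exogeneity alone the bounds on PN are max{0,(p₁−p₀)/p₁} ≤ PN ≤ min{1,(1−p₀)/p₁}.
  lower = (p₁ − p₀)/p₁ = 0.0961 / 0.114 ≈ 0.8430
  upper = min{1, (1 − p₀)/p₁} = 0.9821 / 0.114 ≈ 8.6149 → capped at 1

0.843 ≤ PN ≤ 1.000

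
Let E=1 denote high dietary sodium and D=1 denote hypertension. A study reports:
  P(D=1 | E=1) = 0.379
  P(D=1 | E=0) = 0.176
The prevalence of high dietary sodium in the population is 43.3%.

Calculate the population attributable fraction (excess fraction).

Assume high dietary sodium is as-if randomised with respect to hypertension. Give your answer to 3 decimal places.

PAF ≈ 0.333

Let p₁ = 0.379, p₀ = 0.176.
Overall risk P(Y=1) = π·p₁ + (1−π)·p₀ = 0.433×0.379 + 0.567×0.176 = 0.2639.
Under exogeneity, PAF = [P(Y=1) − p₀] / P(Y=1).
PAF = (0.2639 − 0.176) / 0.2639 ≈ 0.3331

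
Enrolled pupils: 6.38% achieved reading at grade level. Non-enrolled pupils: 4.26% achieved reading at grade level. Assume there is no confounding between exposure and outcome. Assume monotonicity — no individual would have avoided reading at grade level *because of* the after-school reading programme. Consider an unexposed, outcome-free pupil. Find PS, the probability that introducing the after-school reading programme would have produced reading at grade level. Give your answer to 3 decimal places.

PS ≈ 0.022

p₁ = 0.0638, p₀ = 0.0426.
Under exogeneity and monotonicity, PS = (p₁ − p₀) / (1 − p₀).
PS = (0.0638 − 0.0426) / (1 − 0.0426) = 0.0212 / 0.9574 ≈ 0.0221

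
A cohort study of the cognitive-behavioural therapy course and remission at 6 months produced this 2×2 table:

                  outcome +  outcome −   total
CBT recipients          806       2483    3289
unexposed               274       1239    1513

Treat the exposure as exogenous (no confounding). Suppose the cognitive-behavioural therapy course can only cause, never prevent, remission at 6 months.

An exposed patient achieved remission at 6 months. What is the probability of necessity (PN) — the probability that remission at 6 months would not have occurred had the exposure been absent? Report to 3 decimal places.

p₁ = P(outcome | exposed) = 806/3289 = 0.24506
p₀ = P(outcome | unexposed) = 274/1513 = 0.1811
Under exogeneity and monotonicity, PN = (p₁ − p₀) / p₁.
PN = (0.24506 − 0.1811) / 0.24506 = 0.063962 / 0.24506 ≈ 0.2610

PN ≈ 0.261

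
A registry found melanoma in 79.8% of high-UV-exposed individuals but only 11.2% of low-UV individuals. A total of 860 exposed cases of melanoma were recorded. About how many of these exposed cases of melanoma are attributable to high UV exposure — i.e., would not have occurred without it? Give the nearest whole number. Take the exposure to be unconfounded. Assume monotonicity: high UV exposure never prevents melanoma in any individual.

p₁ = 0.798, p₀ = 0.112.
PN = (p₁ − p₀)/p₁ = (0.798 − 0.112) / 0.798 ≈ 0.85965.
Attributable cases ≈ PN × (exposed cases) = 0.85965 × 860 ≈ 739.30.

about 739 cases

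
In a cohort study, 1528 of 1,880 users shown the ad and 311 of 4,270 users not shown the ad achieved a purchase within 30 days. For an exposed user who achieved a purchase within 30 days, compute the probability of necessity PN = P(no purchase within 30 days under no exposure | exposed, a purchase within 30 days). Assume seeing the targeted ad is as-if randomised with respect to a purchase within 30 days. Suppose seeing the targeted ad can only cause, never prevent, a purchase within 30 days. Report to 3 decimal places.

p₁ = P(outcome | exposed) = 1528/1880 = 0.81277
p₀ = P(outcome | unexposed) = 311/4270 = 0.072834
Under exogeneity and monotonicity, PN = (p₁ − p₀) / p₁.
PN = (0.81277 − 0.072834) / 0.81277 = 0.73993 / 0.81277 ≈ 0.9104

PN ≈ 0.910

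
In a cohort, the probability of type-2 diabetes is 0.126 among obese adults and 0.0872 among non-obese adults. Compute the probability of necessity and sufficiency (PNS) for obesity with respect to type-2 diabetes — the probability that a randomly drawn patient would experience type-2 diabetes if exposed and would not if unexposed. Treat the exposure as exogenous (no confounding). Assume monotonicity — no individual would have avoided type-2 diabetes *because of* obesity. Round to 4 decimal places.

PNS ≈ 0.0388

Let p₁ = 0.126, p₀ = 0.0872.
Under exogeneity and monotonicity, PNS = p₁ − p₀.
PNS = 0.126 − 0.0872 = 0.0388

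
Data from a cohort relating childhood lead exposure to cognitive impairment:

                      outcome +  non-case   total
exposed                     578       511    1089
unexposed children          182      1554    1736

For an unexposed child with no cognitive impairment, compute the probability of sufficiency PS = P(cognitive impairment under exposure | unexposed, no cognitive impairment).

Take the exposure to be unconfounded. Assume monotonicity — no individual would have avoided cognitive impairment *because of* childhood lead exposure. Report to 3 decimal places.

p₁ = P(outcome | exposed) = 578/1089 = 0.53076
p₀ = P(outcome | unexposed) = 182/1736 = 0.10484
Under exogeneity and monotonicity, PS = (p₁ − p₀)/(1 − p₀).
PS = (0.53076 − 0.10484) / 0.89516 ≈ 0.4758

PS ≈ 0.476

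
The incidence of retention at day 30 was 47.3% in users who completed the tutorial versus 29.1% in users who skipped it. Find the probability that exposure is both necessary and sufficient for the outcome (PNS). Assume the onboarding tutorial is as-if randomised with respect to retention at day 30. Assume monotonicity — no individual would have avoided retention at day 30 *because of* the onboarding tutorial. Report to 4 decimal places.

p₁ = 0.473, p₀ = 0.291.
Under exogeneity and monotonicity, PNS = p₁ − p₀.
PNS = 0.473 − 0.291 = 0.182

PNS ≈ 0.1820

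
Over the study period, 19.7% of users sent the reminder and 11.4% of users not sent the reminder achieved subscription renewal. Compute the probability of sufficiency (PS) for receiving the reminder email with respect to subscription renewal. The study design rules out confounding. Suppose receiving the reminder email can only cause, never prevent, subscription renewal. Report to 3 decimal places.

PS ≈ 0.094

p₁ = 0.197, p₀ = 0.114.
Under exogeneity and monotonicity, PS = (p₁ − p₀) / (1 − p₀).
PS = (0.197 − 0.114) / (1 − 0.114) = 0.083 / 0.886 ≈ 0.0937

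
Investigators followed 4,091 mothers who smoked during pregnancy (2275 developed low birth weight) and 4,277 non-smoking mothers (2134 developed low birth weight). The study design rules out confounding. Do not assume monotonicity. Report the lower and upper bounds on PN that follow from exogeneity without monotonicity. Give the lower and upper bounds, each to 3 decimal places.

p₁ = P(outcome | exposed) = 2275/4091 = 0.5561
p₀ = P(outcome | unexposed) = 2134/4277 = 0.49895
Under exogeneity alone the bounds on PN are max{0,(p₁−p₀)/p₁} ≤ PN ≤ min{1,(1−p₀)/p₁}.
  lower = (p₁ − p₀)/p₁ = 0.057151 / 0.5561 ≈ 0.1028
  upper = min{1, (1 − p₀)/p₁} = 0.50105 / 0.5561 ≈ 0.9010

0.103 ≤ PN ≤ 0.901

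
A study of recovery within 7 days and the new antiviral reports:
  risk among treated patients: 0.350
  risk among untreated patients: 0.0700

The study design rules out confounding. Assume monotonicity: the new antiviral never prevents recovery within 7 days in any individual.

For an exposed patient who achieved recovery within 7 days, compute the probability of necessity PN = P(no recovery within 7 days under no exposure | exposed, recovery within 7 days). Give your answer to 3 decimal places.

Let p₁ = 0.35, p₀ = 0.07.
Under exogeneity and monotonicity, PN = (p₁ − p₀) / p₁.
PN = (0.35 − 0.07) / 0.35 = 0.28 / 0.35 ≈ 0.8000

PN ≈ 0.800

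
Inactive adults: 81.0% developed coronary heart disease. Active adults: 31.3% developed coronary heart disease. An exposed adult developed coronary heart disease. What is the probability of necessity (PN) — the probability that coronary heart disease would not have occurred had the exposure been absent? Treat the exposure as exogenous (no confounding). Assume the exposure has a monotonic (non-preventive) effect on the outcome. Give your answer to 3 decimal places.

p₁ = 0.81, p₀ = 0.313.
Under exogeneity and monotonicity, PN = (p₁ − p₀) / p₁.
PN = (0.81 − 0.313) / 0.81 = 0.497 / 0.81 ≈ 0.6136

PN ≈ 0.614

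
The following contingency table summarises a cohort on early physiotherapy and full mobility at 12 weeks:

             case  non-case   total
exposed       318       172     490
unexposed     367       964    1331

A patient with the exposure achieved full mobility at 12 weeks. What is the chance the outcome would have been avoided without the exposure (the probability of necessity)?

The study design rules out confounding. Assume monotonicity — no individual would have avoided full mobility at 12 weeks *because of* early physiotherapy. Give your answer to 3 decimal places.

PN ≈ 0.575

p₁ = P(outcome | exposed) = 318/490 = 0.64898
p₀ = P(outcome | unexposed) = 367/1331 = 0.27573
Under exogeneity and monotonicity, PN = (p₁ − p₀) / p₁.
PN = (0.64898 − 0.27573) / 0.64898 = 0.37325 / 0.64898 ≈ 0.5751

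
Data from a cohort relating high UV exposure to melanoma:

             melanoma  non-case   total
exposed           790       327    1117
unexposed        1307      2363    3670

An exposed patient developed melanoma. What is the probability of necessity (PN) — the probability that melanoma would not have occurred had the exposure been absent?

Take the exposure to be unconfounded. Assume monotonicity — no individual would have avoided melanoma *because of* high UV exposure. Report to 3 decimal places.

p₁ = P(outcome | exposed) = 790/1117 = 0.70725
p₀ = P(outcome | unexposed) = 1307/3670 = 0.35613
Under exogeneity and monotonicity, PN = (p₁ − p₀) / p₁.
PN = (0.70725 − 0.35613) / 0.70725 = 0.35112 / 0.70725 ≈ 0.4965

PN ≈ 0.496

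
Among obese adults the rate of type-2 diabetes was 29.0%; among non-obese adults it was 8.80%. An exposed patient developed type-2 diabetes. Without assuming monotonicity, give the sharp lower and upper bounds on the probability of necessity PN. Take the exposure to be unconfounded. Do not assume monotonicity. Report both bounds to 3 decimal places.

p₁ = 0.29, p₀ = 0.088.
Under exogeneity alone the bounds on PN are max{0,(p₁−p₀)/p₁} ≤ PN ≤ min{1,(1−p₀)/p₁}.
  lower = (p₁ − p₀)/p₁ = 0.202 / 0.29 ≈ 0.6966
  upper = min{1, (1 − p₀)/p₁} = 0.912 / 0.29 ≈ 3.1448 → capped at 1

0.697 ≤ PN ≤ 1.000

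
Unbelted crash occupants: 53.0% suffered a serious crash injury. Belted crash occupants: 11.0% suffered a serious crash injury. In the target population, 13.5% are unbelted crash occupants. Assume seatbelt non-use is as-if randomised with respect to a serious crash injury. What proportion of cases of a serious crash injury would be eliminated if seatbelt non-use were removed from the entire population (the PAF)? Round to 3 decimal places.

PAF ≈ 0.340

p₁ = 0.53, p₀ = 0.11.
Overall risk P(Y=1) = π·p₁ + (1−π)·p₀ = 0.135×0.53 + 0.865×0.11 = 0.1667.
Under exogeneity, PAF = [P(Y=1) − p₀] / P(Y=1).
PAF = (0.1667 − 0.11) / 0.1667 ≈ 0.3401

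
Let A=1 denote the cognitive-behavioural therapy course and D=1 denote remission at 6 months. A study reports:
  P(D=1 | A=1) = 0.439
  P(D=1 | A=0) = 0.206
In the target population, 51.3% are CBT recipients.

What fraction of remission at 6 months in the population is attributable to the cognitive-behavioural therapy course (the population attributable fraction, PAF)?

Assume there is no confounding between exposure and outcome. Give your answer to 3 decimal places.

PAF ≈ 0.367

Let p₁ = 0.439, p₀ = 0.206.
Overall risk P(Y=1) = π·p₁ + (1−π)·p₀ = 0.513×0.439 + 0.487×0.206 = 0.32553.
Under exogeneity, PAF = [P(Y=1) − p₀] / P(Y=1).
PAF = (0.32553 − 0.206) / 0.32553 ≈ 0.3672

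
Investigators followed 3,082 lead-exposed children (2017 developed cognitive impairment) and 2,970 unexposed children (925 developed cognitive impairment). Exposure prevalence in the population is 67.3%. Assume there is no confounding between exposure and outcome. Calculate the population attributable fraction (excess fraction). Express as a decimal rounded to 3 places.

p₁ = P(outcome | exposed) = 2017/3082 = 0.65445
p₀ = P(outcome | unexposed) = 925/2970 = 0.31145
Overall risk P(Y=1) = π·p₁ + (1−π)·p₀ = 0.673×0.65445 + 0.327×0.31145 = 0.54229.
Under exogeneity, PAF = [P(Y=1) − p₀] / P(Y=1).
PAF = (0.54229 − 0.31145) / 0.54229 ≈ 0.4257

PAF ≈ 0.426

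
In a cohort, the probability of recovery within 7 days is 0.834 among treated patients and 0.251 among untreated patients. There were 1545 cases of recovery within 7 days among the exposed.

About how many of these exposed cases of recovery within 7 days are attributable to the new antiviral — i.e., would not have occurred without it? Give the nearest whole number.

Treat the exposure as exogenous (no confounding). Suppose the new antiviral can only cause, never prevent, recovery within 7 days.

about 1080 cases

Let p₁ = 0.834, p₀ = 0.251.
PN = (p₁ − p₀)/p₁ = (0.834 − 0.251) / 0.834 ≈ 0.69904.
Attributable cases ≈ PN × (exposed cases) = 0.69904 × 1545 ≈ 1080.02.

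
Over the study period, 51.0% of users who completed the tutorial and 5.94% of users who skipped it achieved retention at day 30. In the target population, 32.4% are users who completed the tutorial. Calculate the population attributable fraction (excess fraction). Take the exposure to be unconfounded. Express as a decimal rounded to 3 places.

PAF ≈ 0.711

p₁ = 0.51, p₀ = 0.0594.
Overall risk P(Y=1) = π·p₁ + (1−π)·p₀ = 0.324×0.51 + 0.676×0.0594 = 0.20539.
Under exogeneity, PAF = [P(Y=1) − p₀] / P(Y=1).
PAF = (0.20539 − 0.0594) / 0.20539 ≈ 0.7108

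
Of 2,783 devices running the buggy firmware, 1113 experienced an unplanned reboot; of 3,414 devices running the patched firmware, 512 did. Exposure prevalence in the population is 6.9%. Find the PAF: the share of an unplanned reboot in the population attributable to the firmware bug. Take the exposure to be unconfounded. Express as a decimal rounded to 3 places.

PAF ≈ 0.103

p₁ = P(outcome | exposed) = 1113/2783 = 0.39993
p₀ = P(outcome | unexposed) = 512/3414 = 0.14997
Overall risk P(Y=1) = π·p₁ + (1−π)·p₀ = 0.069×0.39993 + 0.931×0.14997 = 0.16722.
Under exogeneity, PAF = [P(Y=1) − p₀] / P(Y=1).
PAF = (0.16722 − 0.14997) / 0.16722 ≈ 0.1031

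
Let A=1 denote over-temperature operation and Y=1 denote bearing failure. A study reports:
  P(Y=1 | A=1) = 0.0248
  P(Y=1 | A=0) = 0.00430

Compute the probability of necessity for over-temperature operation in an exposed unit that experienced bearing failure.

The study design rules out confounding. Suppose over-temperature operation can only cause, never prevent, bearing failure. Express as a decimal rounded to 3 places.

Let p₁ = 0.0248, p₀ = 0.0043.
Under exogeneity and monotonicity, PN = (p₁ − p₀) / p₁.
PN = (0.0248 − 0.0043) / 0.0248 = 0.0205 / 0.0248 ≈ 0.8266

PN ≈ 0.827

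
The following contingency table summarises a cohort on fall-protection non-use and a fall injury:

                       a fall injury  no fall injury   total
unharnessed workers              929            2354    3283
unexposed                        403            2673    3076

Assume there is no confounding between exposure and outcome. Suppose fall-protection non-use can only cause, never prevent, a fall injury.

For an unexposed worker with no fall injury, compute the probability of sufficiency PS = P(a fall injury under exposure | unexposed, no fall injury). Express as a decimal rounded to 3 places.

PS ≈ 0.175

p₁ = P(outcome | exposed) = 929/3283 = 0.28297
p₀ = P(outcome | unexposed) = 403/3076 = 0.13101
Under exogeneity and monotonicity, PS = (p₁ − p₀)/(1 − p₀).
PS = (0.28297 − 0.13101) / 0.86899 ≈ 0.1749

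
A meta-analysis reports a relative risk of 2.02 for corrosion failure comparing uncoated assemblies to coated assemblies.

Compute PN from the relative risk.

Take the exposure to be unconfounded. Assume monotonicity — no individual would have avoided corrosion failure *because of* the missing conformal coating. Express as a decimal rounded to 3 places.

Under exogeneity and monotonicity, PN = (RR − 1) / RR = 1 − 1/RR.
PN = (2.02 − 1) / 2.02 = 1.02 / 2.02 ≈ 0.5050

PN ≈ 0.505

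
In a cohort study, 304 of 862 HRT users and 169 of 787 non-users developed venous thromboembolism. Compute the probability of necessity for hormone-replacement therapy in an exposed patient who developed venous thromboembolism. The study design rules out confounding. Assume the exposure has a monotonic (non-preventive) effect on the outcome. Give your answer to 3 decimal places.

PN ≈ 0.391

p₁ = P(outcome | exposed) = 304/862 = 0.35267
p₀ = P(outcome | unexposed) = 169/787 = 0.21474
Under exogeneity and monotonicity, PN = (p₁ − p₀) / p₁.
PN = (0.35267 − 0.21474) / 0.35267 = 0.13793 / 0.35267 ≈ 0.3911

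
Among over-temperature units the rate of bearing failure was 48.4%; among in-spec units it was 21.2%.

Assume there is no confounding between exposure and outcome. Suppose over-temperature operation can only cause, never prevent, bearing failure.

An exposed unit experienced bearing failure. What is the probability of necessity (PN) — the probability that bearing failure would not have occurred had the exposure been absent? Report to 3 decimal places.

PN ≈ 0.562

p₁ = 0.484, p₀ = 0.212.
Under exogeneity and monotonicity, PN = (p₁ − p₀) / p₁.
PN = (0.484 − 0.212) / 0.484 = 0.272 / 0.484 ≈ 0.5620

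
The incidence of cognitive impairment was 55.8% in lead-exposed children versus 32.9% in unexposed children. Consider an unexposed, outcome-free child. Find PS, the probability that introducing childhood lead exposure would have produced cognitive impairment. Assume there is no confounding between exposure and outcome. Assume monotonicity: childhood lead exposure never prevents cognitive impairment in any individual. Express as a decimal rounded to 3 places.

p₁ = 0.558, p₀ = 0.329.
Under exogeneity and monotonicity, PS = (p₁ − p₀) / (1 − p₀).
PS = (0.558 − 0.329) / (1 − 0.329) = 0.229 / 0.671 ≈ 0.3413

PS ≈ 0.341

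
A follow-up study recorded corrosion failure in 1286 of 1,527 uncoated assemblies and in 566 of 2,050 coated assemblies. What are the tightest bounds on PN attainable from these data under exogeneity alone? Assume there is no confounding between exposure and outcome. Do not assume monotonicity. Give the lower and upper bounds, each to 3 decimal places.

p₁ = P(outcome | exposed) = 1286/1527 = 0.84217
p₀ = P(outcome | unexposed) = 566/2050 = 0.2761
Under exogeneity alone the bounds on PN are max{0,(p₁−p₀)/p₁} ≤ PN ≤ min{1,(1−p₀)/p₁}.
  lower = (p₁ − p₀)/p₁ = 0.56608 / 0.84217 ≈ 0.6722
  upper = min{1, (1 − p₀)/p₁} = 0.7239 / 0.84217 ≈ 0.8596

0.672 ≤ PN ≤ 0.860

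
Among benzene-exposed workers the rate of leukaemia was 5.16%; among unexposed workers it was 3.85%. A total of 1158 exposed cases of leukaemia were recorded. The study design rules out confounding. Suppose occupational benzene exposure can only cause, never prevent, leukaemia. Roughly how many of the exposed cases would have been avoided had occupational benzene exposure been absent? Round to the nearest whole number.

p₁ = 0.0516, p₀ = 0.0385.
PN = (p₁ − p₀)/p₁ = (0.0516 − 0.0385) / 0.0516 ≈ 0.25388.
Attributable cases ≈ PN × (exposed cases) = 0.25388 × 1158 ≈ 293.99.

about 294 cases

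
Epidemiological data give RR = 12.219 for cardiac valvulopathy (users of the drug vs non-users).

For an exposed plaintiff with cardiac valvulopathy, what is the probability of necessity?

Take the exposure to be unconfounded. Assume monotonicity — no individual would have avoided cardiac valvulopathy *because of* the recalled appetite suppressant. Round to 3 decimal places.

Under exogeneity and monotonicity, PN = (RR − 1) / RR = 1 − 1/RR.
PN = (12.219 − 1) / 12.219 = 11.22 / 12.219 ≈ 0.9182

PN ≈ 0.918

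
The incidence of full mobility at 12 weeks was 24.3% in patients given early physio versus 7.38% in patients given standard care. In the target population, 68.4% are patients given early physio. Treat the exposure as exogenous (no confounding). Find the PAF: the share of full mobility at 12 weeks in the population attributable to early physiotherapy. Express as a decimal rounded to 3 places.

p₁ = 0.243, p₀ = 0.0738.
Overall risk P(Y=1) = π·p₁ + (1−π)·p₀ = 0.684×0.243 + 0.316×0.0738 = 0.18953.
Under exogeneity, PAF = [P(Y=1) − p₀] / P(Y=1).
PAF = (0.18953 − 0.0738) / 0.18953 ≈ 0.6106

PAF ≈ 0.611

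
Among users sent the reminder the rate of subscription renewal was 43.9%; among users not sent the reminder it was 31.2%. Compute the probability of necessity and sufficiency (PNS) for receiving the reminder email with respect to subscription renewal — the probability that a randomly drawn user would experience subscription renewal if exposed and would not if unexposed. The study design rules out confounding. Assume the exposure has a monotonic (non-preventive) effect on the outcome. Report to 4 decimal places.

p₁ = 0.439, p₀ = 0.312.
Under exogeneity and monotonicity, PNS = p₁ − p₀.
PNS = 0.439 − 0.312 = 0.127

PNS ≈ 0.1270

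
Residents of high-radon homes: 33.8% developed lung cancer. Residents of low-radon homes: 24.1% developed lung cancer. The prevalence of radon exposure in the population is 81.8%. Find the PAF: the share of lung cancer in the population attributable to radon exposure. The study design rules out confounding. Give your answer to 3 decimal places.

PAF ≈ 0.248

p₁ = 0.338, p₀ = 0.241.
Overall risk P(Y=1) = π·p₁ + (1−π)·p₀ = 0.818×0.338 + 0.182×0.241 = 0.32035.
Under exogeneity, PAF = [P(Y=1) − p₀] / P(Y=1).
PAF = (0.32035 − 0.241) / 0.32035 ≈ 0.2477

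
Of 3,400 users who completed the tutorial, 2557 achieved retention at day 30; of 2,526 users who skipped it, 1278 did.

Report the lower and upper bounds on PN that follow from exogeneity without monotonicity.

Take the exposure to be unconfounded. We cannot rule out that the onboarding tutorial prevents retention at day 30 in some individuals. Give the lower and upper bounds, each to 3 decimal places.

p₁ = P(outcome | exposed) = 2557/3400 = 0.75206
p₀ = P(outcome | unexposed) = 1278/2526 = 0.50594
Under exogeneity alone the bounds on PN are max{0,(p₁−p₀)/p₁} ≤ PN ≤ min{1,(1−p₀)/p₁}.
  lower = (p₁ − p₀)/p₁ = 0.24612 / 0.75206 ≈ 0.3273
  upper = min{1, (1 − p₀)/p₁} = 0.49406 / 0.75206 ≈ 0.6569

0.327 ≤ PN ≤ 0.657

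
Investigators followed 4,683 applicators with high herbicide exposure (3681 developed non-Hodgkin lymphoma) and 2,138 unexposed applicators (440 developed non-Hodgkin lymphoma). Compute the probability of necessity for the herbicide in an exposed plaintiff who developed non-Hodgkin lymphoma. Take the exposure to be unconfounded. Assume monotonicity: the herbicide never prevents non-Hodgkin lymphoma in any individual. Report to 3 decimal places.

PN ≈ 0.738

p₁ = P(outcome | exposed) = 3681/4683 = 0.78603
p₀ = P(outcome | unexposed) = 440/2138 = 0.2058
Under exogeneity and monotonicity, PN = (p₁ − p₀) / p₁.
PN = (0.78603 − 0.2058) / 0.78603 = 0.58023 / 0.78603 ≈ 0.7382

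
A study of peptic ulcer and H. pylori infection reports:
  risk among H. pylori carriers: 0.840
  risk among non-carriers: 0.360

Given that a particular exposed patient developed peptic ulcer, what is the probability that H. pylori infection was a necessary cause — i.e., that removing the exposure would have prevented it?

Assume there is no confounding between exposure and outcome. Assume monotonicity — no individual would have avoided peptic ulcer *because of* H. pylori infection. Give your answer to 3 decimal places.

PN ≈ 0.571

Let p₁ = 0.84, p₀ = 0.36.
Under exogeneity and monotonicity, PN = (p₁ − p₀) / p₁.
PN = (0.84 − 0.36) / 0.84 = 0.48 / 0.84 ≈ 0.5714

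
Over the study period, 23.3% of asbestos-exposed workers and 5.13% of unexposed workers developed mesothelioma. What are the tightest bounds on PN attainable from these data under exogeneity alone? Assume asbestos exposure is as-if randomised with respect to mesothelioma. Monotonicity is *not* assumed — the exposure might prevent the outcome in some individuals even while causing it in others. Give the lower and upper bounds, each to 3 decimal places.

0.780 ≤ PN ≤ 1.000

p₁ = 0.233, p₀ = 0.0513.
Under exogeneity alone the bounds on PN are max{0,(p₁−p₀)/p₁} ≤ PN ≤ min{1,(1−p₀)/p₁}.
  lower = (p₁ − p₀)/p₁ = 0.1817 / 0.233 ≈ 0.7798
  upper = min{1, (1 − p₀)/p₁} = 0.9487 / 0.233 ≈ 4.0717 → capped at 1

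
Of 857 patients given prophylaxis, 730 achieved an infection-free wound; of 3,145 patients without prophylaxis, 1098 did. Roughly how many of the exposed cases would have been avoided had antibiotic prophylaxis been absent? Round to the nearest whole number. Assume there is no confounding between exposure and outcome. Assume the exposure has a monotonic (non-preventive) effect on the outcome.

p₁ = P(outcome | exposed) = 730/857 = 0.85181
p₀ = P(outcome | unexposed) = 1098/3145 = 0.34913
PN = (p₁ − p₀)/p₁ = (0.85181 − 0.34913) / 0.85181 ≈ 0.59014.
Attributable cases ≈ PN × (exposed cases) = 0.59014 × 730 ≈ 430.80.

about 431 cases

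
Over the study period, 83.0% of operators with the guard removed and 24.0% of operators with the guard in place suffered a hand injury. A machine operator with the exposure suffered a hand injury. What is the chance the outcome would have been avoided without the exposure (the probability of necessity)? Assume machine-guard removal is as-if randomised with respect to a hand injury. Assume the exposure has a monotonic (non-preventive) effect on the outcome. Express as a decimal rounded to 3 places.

PN ≈ 0.711

p₁ = 0.83, p₀ = 0.24.
Under exogeneity and monotonicity, PN = (p₁ − p₀) / p₁.
PN = (0.83 − 0.24) / 0.83 = 0.59 / 0.83 ≈ 0.7108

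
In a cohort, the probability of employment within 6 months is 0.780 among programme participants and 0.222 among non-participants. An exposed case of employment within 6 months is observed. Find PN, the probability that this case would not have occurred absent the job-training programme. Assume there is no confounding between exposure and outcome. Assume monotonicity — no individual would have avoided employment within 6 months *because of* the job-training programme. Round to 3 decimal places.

Let p₁ = 0.78, p₀ = 0.222.
Under exogeneity and monotonicity, PN = (p₁ − p₀) / p₁.
PN = (0.78 − 0.222) / 0.78 = 0.558 / 0.78 ≈ 0.7154

PN ≈ 0.715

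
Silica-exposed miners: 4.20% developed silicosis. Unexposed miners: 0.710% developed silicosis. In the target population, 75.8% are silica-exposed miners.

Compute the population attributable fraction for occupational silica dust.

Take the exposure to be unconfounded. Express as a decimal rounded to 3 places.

PAF ≈ 0.788

p₁ = 0.042, p₀ = 0.0071.
Overall risk P(Y=1) = π·p₁ + (1−π)·p₀ = 0.758×0.042 + 0.242×0.0071 = 0.033554.
Under exogeneity, PAF = [P(Y=1) − p₀] / P(Y=1).
PAF = (0.033554 − 0.0071) / 0.033554 ≈ 0.7884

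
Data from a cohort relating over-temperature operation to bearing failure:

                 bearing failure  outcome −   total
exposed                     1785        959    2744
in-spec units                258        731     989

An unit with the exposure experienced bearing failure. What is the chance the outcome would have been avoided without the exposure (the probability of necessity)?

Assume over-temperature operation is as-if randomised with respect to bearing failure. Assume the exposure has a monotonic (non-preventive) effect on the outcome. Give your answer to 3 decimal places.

p₁ = P(outcome | exposed) = 1785/2744 = 0.65051
p₀ = P(outcome | unexposed) = 258/989 = 0.26087
Under exogeneity and monotonicity, PN = (p₁ − p₀)/p₁.
PN = (0.65051 − 0.26087) / 0.65051 ≈ 0.5990

PN ≈ 0.599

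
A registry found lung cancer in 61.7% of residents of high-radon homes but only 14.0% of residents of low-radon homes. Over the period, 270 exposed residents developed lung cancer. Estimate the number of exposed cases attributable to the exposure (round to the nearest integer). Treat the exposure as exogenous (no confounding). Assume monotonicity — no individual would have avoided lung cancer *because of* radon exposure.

about 209 cases

p₁ = 0.617, p₀ = 0.14.
PN = (p₁ − p₀)/p₁ = (0.617 − 0.14) / 0.617 ≈ 0.77310.
Attributable cases ≈ PN × (exposed cases) = 0.77310 × 270 ≈ 208.74.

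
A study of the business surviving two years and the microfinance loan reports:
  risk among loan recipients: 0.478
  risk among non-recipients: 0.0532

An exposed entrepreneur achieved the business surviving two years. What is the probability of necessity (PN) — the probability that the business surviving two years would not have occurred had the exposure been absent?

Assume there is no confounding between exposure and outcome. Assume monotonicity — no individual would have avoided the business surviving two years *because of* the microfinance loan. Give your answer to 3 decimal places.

Let p₁ = 0.478, p₀ = 0.0532.
Under exogeneity and monotonicity, PN = (p₁ − p₀) / p₁.
PN = (0.478 − 0.0532) / 0.478 = 0.4248 / 0.478 ≈ 0.8887

PN ≈ 0.889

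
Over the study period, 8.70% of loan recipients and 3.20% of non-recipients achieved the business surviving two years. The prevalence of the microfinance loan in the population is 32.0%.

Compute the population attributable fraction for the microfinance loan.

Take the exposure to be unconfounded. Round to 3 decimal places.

p₁ = 0.087, p₀ = 0.032.
Overall risk P(Y=1) = π·p₁ + (1−π)·p₀ = 0.32×0.087 + 0.68×0.032 = 0.0496.
Under exogeneity, PAF = [P(Y=1) − p₀] / P(Y=1).
PAF = (0.0496 − 0.032) / 0.0496 ≈ 0.3548

PAF ≈ 0.355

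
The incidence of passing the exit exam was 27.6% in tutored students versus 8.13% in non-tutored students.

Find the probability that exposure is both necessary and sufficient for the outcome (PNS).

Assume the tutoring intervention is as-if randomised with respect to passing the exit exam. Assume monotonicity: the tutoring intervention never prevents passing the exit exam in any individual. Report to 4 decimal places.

PNS ≈ 0.1947

p₁ = 0.276, p₀ = 0.0813.
Under exogeneity and monotonicity, PNS = p₁ − p₀.
PNS = 0.276 − 0.0813 = 0.1947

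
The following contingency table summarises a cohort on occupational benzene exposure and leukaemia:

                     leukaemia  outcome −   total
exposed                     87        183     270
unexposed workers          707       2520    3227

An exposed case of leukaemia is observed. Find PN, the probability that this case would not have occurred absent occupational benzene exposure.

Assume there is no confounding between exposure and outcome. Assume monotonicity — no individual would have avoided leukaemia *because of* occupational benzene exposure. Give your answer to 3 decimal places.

p₁ = P(outcome | exposed) = 87/270 = 0.32222
p₀ = P(outcome | unexposed) = 707/3227 = 0.21909
Under exogeneity and monotonicity, PN = (p₁ − p₀)/p₁.
PN = (0.32222 − 0.21909) / 0.32222 ≈ 0.3201

PN ≈ 0.320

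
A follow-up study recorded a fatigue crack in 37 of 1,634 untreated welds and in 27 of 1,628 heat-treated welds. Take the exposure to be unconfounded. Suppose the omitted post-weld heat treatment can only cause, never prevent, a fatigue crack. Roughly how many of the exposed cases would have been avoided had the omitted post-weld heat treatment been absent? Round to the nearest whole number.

p₁ = P(outcome | exposed) = 37/1634 = 0.022644
p₀ = P(outcome | unexposed) = 27/1628 = 0.016585
PN = (p₁ − p₀)/p₁ = (0.022644 − 0.016585) / 0.022644 ≈ 0.26758.
Attributable cases ≈ PN × (exposed cases) = 0.26758 × 37 ≈ 9.90.

about 10 cases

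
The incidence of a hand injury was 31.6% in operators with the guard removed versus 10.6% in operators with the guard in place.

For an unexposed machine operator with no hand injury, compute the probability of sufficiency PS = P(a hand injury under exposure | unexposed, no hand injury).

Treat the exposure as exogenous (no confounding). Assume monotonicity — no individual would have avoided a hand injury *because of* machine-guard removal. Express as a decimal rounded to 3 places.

p₁ = 0.316, p₀ = 0.106.
Under exogeneity and monotonicity, PS = (p₁ − p₀) / (1 − p₀).
PS = (0.316 − 0.106) / (1 − 0.106) = 0.21 / 0.894 ≈ 0.2349

PS ≈ 0.235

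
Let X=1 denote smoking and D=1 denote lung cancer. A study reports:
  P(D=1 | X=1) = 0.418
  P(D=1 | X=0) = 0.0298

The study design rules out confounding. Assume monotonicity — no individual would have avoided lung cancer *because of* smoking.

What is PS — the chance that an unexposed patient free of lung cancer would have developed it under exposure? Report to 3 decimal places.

Let p₁ = 0.418, p₀ = 0.0298.
Under exogeneity and monotonicity, PS = (p₁ − p₀) / (1 − p₀).
PS = (0.418 − 0.0298) / (1 − 0.0298) = 0.3882 / 0.9702 ≈ 0.4001

PS ≈ 0.400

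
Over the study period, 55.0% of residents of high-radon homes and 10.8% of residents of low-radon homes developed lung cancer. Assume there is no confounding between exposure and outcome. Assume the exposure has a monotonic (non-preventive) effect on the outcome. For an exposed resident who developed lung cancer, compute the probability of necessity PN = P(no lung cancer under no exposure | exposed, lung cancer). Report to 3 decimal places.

PN ≈ 0.804

p₁ = 0.55, p₀ = 0.108.
Under exogeneity and monotonicity, PN = (p₁ − p₀) / p₁.
PN = (0.55 − 0.108) / 0.55 = 0.442 / 0.55 ≈ 0.8036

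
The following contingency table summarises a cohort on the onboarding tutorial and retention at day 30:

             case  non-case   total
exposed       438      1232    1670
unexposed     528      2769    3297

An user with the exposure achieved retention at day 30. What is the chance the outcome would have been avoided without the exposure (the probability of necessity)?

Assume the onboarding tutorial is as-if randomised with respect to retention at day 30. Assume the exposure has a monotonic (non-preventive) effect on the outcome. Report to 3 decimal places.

PN ≈ 0.389

p₁ = P(outcome | exposed) = 438/1670 = 0.26228
p₀ = P(outcome | unexposed) = 528/3297 = 0.16015
Under exogeneity and monotonicity, PN = (p₁ − p₀)/p₁.
PN = (0.26228 − 0.16015) / 0.26228 ≈ 0.3894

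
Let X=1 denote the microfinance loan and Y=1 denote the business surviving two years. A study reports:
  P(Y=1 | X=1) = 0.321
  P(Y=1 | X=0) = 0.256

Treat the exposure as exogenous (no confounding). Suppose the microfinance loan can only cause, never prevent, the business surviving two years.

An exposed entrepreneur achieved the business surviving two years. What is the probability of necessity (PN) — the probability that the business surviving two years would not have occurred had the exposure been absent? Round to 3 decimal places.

Let p₁ = 0.321, p₀ = 0.256.
Under exogeneity and monotonicity, PN = (p₁ − p₀) / p₁.
PN = (0.321 − 0.256) / 0.321 = 0.065 / 0.321 ≈ 0.2025

PN ≈ 0.202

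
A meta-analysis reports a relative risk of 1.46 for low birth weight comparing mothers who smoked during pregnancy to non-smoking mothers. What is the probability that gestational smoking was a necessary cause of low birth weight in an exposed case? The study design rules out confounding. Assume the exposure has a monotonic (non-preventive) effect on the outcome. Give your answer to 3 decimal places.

PN ≈ 0.315

Under exogeneity and monotonicity, PN = (RR − 1) / RR = 1 − 1/RR.
PN = (1.46 − 1) / 1.46 = 0.46 / 1.46 ≈ 0.3151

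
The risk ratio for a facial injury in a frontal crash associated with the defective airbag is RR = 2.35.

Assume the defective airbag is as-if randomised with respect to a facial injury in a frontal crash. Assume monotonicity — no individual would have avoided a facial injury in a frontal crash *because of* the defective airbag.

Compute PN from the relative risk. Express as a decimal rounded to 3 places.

PN ≈ 0.574

Under exogeneity and monotonicity, PN = (RR − 1) / RR = 1 − 1/RR.
PN = (2.35 − 1) / 2.35 = 1.35 / 2.35 ≈ 0.5745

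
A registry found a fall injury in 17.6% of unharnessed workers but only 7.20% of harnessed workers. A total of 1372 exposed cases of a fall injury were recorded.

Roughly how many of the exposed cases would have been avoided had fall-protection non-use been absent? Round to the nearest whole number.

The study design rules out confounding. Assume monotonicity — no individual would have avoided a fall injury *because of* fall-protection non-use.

p₁ = 0.176, p₀ = 0.072.
PN = (p₁ − p₀)/p₁ = (0.176 − 0.072) / 0.176 ≈ 0.59091.
Attributable cases ≈ PN × (exposed cases) = 0.59091 × 1372 ≈ 810.73.

about 811 cases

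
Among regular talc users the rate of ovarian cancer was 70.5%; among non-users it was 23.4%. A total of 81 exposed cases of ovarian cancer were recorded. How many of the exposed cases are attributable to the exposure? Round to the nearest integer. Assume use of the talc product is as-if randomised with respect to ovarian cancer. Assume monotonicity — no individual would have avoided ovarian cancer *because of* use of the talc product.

about 54 cases

p₁ = 0.705, p₀ = 0.234.
PN = (p₁ − p₀)/p₁ = (0.705 − 0.234) / 0.705 ≈ 0.66809.
Attributable cases ≈ PN × (exposed cases) = 0.66809 × 81 ≈ 54.11.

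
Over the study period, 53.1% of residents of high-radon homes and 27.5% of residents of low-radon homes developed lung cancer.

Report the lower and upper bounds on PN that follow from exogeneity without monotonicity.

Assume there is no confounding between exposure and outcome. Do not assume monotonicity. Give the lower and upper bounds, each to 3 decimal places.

0.482 ≤ PN ≤ 1.000

p₁ = 0.531, p₀ = 0.275.
Under exogeneity alone the bounds on PN are max{0,(p₁−p₀)/p₁} ≤ PN ≤ min{1,(1−p₀)/p₁}.
  lower = (p₁ − p₀)/p₁ = 0.256 / 0.531 ≈ 0.4821
  upper = min{1, (1 − p₀)/p₁} = 0.725 / 0.531 ≈ 1.3653 → capped at 1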